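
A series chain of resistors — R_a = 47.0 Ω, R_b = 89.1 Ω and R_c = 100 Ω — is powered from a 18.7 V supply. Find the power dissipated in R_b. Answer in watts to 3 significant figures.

0.559 W

In a series string the same current flows through every resistor — find that current, then P = I²R for the one we want.
R_total = 47.0 + 89.1 + 100 = 236.1 Ω
I = V / R_total = 18.7 / 236.1 = 0.07920 A
P_R_b = I² × R_b = (0.07920)² × 89.1 = 0.5589 W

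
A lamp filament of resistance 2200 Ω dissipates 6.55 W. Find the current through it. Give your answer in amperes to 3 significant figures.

0.0546 A

From P = V I = I²R = V²/R, with the two given quantities we get I = √(P / R).
I = √(6.55 / 2200) = 0.05456 A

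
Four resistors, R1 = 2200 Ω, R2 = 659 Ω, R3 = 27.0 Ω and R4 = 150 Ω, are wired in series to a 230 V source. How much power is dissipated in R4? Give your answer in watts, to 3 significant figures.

0.861 W

Since the resistors are in series they all carry the loop current I = V/R_total; the power in any one is I²R.
R_total = 2200 + 659 + 27.0 + 150 = 3036 Ω
I = V / R_total = 230 / 3036 = 0.07576 A
P_R4 = I² × R4 = (0.07576)² × 150 = 0.8609 W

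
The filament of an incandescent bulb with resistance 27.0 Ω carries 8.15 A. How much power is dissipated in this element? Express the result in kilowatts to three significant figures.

Knowing I and R, the power is just I²R — no need to find V first.
P = (8.150 A)² × 27.0 Ω = 1793 W

1.79 kW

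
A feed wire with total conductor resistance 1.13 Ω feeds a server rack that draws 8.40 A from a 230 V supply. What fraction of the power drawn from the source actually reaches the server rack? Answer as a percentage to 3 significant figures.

95.9 %

The feed wire carries the full 8.40 A.
P_line = I² R_line = (8.400)² × 1.13 = 79.73 W
P_source = V I = 230 × 8.400 = 1932 W; P_load = 1852 W
η = P_load / P_source = 1852 / 1932 = 0.9587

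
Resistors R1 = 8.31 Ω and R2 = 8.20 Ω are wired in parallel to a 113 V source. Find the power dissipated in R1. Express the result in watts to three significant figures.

1540 W

Parallel branches share the same voltage; P = V²/R gives the branch power in one step.
P_R1 = V² / R1 = (113)² / 8.31 Ω = 1537 W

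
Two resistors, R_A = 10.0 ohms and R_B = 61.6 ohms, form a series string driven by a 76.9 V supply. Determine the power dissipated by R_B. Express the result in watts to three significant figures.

Since the resistors are in series they all carry the loop current I = V/R_total; the power in any one is I²R.
R_total = 10.0 + 61.6 = 71.60 Ω
I = V / R_total = 76.9 / 71.60 = 1.074 A
P_R_B = I² × R_B = (1.074)² × 61.6 = 71.06 W

71.1 W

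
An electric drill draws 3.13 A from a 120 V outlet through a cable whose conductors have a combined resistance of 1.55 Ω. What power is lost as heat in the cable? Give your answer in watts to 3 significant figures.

15.2 W

The cable is a series resistance carrying the load current; its dissipation is I²R_line.
The cable carries the full 3.13 A.
P_line = I² R_line = (3.130)² × 1.55 = 15.19 W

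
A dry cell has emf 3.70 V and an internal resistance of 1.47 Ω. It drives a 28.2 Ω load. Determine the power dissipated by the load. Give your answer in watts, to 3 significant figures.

0.439 W

The internal resistance and the load are in series, so the same I flows through both; get I from ε/(r+R), then I²R for the load.
I = ε / (r + R) = 3.70 / (1.47 + 28.2) = 0.1247 A
P_load = I² R = (0.1247)² × 28.2 = 0.4385 W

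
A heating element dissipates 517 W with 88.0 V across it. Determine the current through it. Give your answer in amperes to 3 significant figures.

5.88 A

From P = V I = I²R = V²/R, with the two given quantities we get I = P / V.
I = 517 / 88.0 = 5.875 A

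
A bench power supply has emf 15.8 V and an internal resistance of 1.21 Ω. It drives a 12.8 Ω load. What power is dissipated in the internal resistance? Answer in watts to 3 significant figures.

1.54 W

r is in series with the load, so it carries the full circuit current — the loss in it is I²r.
I = ε / (r + R) = 15.8 / (1.21 + 12.8) = 1.128 A
P_int = I² r = (1.128)² × 1.21 = 1.539 W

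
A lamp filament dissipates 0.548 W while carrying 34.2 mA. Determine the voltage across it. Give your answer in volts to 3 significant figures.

Inverting the appropriate power form: V = P / I.
V = 0.548 / 0.03420 = 16.02 V

16.0 V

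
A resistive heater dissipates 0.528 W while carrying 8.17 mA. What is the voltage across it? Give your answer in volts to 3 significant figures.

Rearranging the power relation for the two known quantities gives V = P / I.
V = 0.528 / 0.008170 = 64.63 V

64.6 V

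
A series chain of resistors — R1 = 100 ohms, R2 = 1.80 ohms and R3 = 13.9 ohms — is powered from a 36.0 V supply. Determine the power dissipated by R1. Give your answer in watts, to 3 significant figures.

Every series element carries the same I. Get I from the total resistance, then P = I² × R1.
R_total = 100 + 1.80 + 13.9 = 115.7 Ω
I = V / R_total = 36.0 / 115.7 = 0.3111 A
P_R1 = I² × R1 = (0.3111)² × 100 = 9.681 W

9.68 W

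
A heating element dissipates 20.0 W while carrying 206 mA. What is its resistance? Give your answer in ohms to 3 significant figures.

471 Ω

From P = V I = I²R = V²/R, with the two given quantities we get R = P / I².
R = 20.0 / (0.2060)² = 471.3 Ω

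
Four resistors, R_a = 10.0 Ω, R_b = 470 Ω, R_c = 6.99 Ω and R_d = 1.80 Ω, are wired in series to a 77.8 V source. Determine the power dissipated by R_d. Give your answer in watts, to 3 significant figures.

Since the resistors are in series they all carry the loop current I = V/R_total; the power in any one is I²R.
R_total = 10.0 + 470 + 6.99 + 1.80 = 488.8 Ω
I = V / R_total = 77.8 / 488.8 = 0.1592 A
P_R_d = I² × R_d = (0.1592)² × 1.80 = 0.04560 W

0.0456 W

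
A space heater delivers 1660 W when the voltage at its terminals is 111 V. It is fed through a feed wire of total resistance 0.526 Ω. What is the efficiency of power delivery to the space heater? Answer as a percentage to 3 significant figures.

93.4 %

I = P / V = 1660 / 111 = 14.95 A through the feed wire.
P_line = I² R_line = (14.95)² × 0.526 = 117.6 W
P_source = P_load + P_line = 1660 + 117.6 = 1778 W
η = P_load / P_source = 1660 / 1778 = 0.9338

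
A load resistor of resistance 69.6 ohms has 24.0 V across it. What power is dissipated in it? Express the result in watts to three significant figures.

Voltage and resistance are given, so P = V²/R is the one-step route.
P = (24.0 V)² / 69.6 Ω = 8.276 W

8.28 W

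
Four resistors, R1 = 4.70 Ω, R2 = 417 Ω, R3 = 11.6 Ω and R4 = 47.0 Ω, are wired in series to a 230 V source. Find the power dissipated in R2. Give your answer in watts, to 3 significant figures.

The current is common to all series resistors; compute it, then apply P = I²R for the target.
R_total = 4.70 + 417 + 11.6 + 47.0 = 480.3 Ω
I = V / R_total = 230 / 480.3 = 0.4789 A
P_R2 = I² × R2 = (0.4789)² × 417 = 95.62 W

95.6 W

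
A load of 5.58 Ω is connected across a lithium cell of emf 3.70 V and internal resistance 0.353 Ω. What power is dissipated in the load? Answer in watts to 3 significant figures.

Load and internal resistance form a series loop — compute the loop current, then the load power via I²R.
I = ε / (r + R) = 3.70 / (0.353 + 5.58) = 0.6236 A
P_load = I² R = (0.6236)² × 5.58 = 2.170 W

2.17 W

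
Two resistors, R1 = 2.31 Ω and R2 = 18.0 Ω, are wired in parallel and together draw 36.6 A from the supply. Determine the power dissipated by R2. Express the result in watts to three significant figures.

312 W

We need the common branch voltage; get it from I_total × R_eq, then P = V²/R for the branch.
1/R_eq = 1/2.31 + 1/18.0 ⇒ R_eq = 2.047 Ω
V = I_total × R_eq = 36.60 × 2.047 = 74.93 V
P_R2 = V² / R2 = (74.93)² / 18.0 = 311.9 W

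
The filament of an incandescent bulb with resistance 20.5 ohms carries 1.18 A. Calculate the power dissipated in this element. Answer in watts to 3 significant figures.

With I and R stated, P = I²R applies in one step.
P = (1.180 A)² × 20.5 Ω = 28.54 W

28.5 W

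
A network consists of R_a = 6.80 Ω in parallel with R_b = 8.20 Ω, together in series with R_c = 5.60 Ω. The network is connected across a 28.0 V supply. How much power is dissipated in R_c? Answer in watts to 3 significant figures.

Combine R_a and R_b into their parallel equivalent first, reducing the network to two series resistors.
R_p = (6.80×8.20)/(6.80+8.20) = 3.717 Ω
R_total = R_p + 5.60 = 3.717 + 5.60 = 9.317 Ω
I = V / R_total = 28.0 / 9.317 = 3.005 A
R_c is the series element, so its power is I²R.
P_R_c = (3.005)² × 5.60 = 50.57 W

50.6 W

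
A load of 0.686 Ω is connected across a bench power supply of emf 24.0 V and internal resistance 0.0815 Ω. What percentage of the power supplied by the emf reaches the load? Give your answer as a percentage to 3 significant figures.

89.4 %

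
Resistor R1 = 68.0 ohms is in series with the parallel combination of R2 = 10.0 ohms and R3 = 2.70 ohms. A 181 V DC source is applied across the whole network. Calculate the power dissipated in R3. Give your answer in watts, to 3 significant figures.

Replace R2 and R3 with their parallel equivalent so the circuit becomes R1 in series with R_p.
R_p = (10.0×2.70)/(10.0+2.70) = 2.126 Ω
R_total = 68.0 + 2.126 = 70.13 Ω
I = V / R_total = 181 / 70.13 = 2.581 A
Voltage across the parallel pair: V_p = I × R_p = 2.581 × 2.126 = 5.487 V
With V_p across R3, its power is V_p²/R3.
P_R3 = (5.487)² / 2.70 = 11.15 W

11.2 W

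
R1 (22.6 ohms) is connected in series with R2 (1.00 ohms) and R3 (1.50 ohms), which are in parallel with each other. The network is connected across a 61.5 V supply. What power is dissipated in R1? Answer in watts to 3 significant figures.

Reduce the parallel pair to R_p first; the network is then a simple series string.
R_p = (1.00×1.50)/(1.00+1.50) = 0.6000 Ω
R_total = 22.6 + 0.6000 = 23.20 Ω
I = V / R_total = 61.5 / 23.20 = 2.651 A
All the current flows through R1; use P = I²R.
P_R1 = (2.651)² × 22.6 = 158.8 W

159 W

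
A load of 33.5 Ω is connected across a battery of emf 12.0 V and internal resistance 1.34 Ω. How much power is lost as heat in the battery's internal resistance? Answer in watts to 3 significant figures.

0.159 W

r is in series with the load, so it carries the full circuit current — the loss in it is I²r.
I = ε / (r + R) = 12.0 / (1.34 + 33.5) = 0.3444 A
P_int = I² r = (0.3444)² × 1.34 = 0.1590 W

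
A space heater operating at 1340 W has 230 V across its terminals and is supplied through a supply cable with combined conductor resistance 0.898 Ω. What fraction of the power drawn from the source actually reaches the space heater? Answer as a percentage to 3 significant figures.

97.8 %

I = P / V = 1340 / 230 = 5.826 A through the supply cable.
P_line = I² R_line = (5.826)² × 0.898 = 30.48 W
P_source = P_load + P_line = 1340 + 30.48 = 1370 W
η = P_load / P_source = 1340 / 1370 = 0.9778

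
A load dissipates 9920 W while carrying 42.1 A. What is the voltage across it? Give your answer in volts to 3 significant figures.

236 V

The two known quantities fix the third via V = P / I.
V = 9920 / 42.10 = 235.6 V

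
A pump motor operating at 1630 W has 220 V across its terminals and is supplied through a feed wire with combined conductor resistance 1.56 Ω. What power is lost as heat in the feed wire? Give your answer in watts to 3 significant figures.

The feed wire is a series resistance carrying the load current; its dissipation is I²R_line.
I = P / V = 1630 / 220 = 7.409 A through the feed wire.
P_line = I² R_line = (7.409)² × 1.56 = 85.64 W

85.6 W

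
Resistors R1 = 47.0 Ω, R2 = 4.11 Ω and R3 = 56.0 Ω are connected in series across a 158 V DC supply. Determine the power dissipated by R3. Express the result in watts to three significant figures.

The current is common to all series resistors; compute it, then apply P = I²R for the target.
R_total = 47.0 + 4.11 + 56.0 = 107.1 Ω
I = V / R_total = 158 / 107.1 = 1.475 A
P_R3 = I² × R3 = (1.475)² × 56.0 = 121.9 W

122 W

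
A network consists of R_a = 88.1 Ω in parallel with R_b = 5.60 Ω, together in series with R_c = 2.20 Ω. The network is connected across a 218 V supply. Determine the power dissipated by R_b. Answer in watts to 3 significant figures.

4220 W

Reduce the parallel combination to a single R_p; the circuit then becomes R_p in series with the remaining resistor.
R_p = (88.1×5.60)/(88.1+5.60) = 5.265 Ω
R_total = R_p + 2.20 = 5.265 + 2.20 = 7.465 Ω
I = V / R_total = 218 / 7.465 = 29.20 A
Voltage across the parallel pair: V_p = I × R_p = 29.20 × 5.265 = 153.8 V
Use P = V²/R for R_b with V = V_p.
P_R_b = (153.8)² / 5.60 = 4222 W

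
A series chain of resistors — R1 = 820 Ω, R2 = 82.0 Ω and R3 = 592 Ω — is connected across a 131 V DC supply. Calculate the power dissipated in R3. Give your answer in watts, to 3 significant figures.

4.55 W

Since the resistors are in series they all carry the loop current I = V/R_total; the power in any one is I²R.
R_total = 820 + 82.0 + 592 = 1494 Ω
I = V / R_total = 131 / 1494 = 0.08768 A
P_R3 = I² × R3 = (0.08768)² × 592 = 4.552 W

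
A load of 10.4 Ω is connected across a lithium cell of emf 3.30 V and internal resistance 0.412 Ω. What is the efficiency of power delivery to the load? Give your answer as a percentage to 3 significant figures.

96.2 %

η = P_load/(P_load+P_int) = I²R/(I²R+I²r) = R/(R+r) — the I² cancels for series elements.
η = R / (R + r) = 10.4 / (10.4 + 0.412) = 0.9619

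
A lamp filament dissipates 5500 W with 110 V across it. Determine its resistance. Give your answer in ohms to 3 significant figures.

2.20 Ω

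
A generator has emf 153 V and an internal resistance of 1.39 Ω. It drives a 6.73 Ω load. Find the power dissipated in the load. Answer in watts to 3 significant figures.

2390 W

Find the circuit current first, then P = I²R for the load (series elements share I).
I = ε / (r + R) = 153 / (1.39 + 6.73) = 18.84 A
P_load = I² R = (18.84)² × 6.73 = 2389 W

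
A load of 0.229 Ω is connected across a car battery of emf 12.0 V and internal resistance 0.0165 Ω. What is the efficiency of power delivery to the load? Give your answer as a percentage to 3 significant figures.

93.3 %

The source delivers εI, of which I²R reaches the load and I²r is lost; since I is common, η = R/(R+r).
η = R / (R + r) = 0.229 / (0.229 + 0.0165) = 0.9328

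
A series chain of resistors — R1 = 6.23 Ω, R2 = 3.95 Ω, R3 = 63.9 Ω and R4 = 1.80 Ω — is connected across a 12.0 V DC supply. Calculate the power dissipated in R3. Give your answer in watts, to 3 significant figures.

1.60 W

Every series element carries the same I. Get I from the total resistance, then P = I² × R3.
R_total = 6.23 + 3.95 + 63.9 + 1.80 = 75.88 Ω
I = V / R_total = 12.0 / 75.88 = 0.1581 A
P_R3 = I² × R3 = (0.1581)² × 63.9 = 1.598 W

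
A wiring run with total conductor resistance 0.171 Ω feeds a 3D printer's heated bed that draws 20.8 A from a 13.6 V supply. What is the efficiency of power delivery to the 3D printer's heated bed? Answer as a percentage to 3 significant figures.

73.8 %

The wiring run carries the full 20.8 A.
P_line = I² R_line = (20.80)² × 0.171 = 73.98 W
P_source = V I = 13.6 × 20.80 = 282.9 W; P_load = 208.9 W
η = P_load / P_source = 208.9 / 282.9 = 0.7385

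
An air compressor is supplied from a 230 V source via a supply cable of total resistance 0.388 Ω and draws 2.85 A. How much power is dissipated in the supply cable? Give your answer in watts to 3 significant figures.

3.15 W

The supply cable is a series resistance carrying the load current; its dissipation is I²R_line.
The supply cable carries the full 2.85 A.
P_line = I² R_line = (2.850)² × 0.388 = 3.152 W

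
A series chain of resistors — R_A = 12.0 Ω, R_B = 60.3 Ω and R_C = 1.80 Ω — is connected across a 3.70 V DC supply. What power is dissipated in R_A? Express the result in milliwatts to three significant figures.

Every series element carries the same I. Get I from the total resistance, then P = I² × R_A.
R_total = 12.0 + 60.3 + 1.80 = 74.10 Ω
I = V / R_total = 3.70 / 74.10 = 0.04993 A
P_R_A = I² × R_A = (0.04993)² × 12.0 = 0.02992 W

29.9 mW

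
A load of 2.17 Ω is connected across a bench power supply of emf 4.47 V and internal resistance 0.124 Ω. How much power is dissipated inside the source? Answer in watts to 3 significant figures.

The source's internal resistance is just another series element carrying I; its dissipation is I²r.
I = ε / (r + R) = 4.47 / (0.124 + 2.17) = 1.949 A
P_int = I² r = (1.949)² × 0.124 = 0.4708 W

0.471 W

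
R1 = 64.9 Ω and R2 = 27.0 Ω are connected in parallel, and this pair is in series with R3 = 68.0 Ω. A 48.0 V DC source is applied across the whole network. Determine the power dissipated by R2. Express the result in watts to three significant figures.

Combine R1 and R2 into their parallel equivalent first, reducing the network to two series resistors.
R_p = (64.9×27.0)/(64.9+27.0) = 19.07 Ω
R_total = R_p + 68.0 = 19.07 + 68.0 = 87.07 Ω
I = V / R_total = 48.0 / 87.07 = 0.5513 A
Voltage across the parallel pair: V_p = I × R_p = 0.5513 × 19.07 = 10.51 V
Use P = V²/R for R2 with V = V_p.
P_R2 = (10.51)² / 27.0 = 4.093 W

4.09 W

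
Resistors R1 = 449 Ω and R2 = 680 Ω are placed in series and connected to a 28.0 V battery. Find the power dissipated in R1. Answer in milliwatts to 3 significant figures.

Series elements share the same current, so find I first, then use P = I²R.
R_total = 449 + 680 = 1129 Ω
I = V / R_total = 28.0 / 1129 = 0.02480 A
P_R1 = I² × R1 = (0.02480)² × 449 = 0.2762 W

276 mW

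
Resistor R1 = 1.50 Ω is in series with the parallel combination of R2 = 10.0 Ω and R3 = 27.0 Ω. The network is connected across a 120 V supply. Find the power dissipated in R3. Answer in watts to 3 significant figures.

367 W

Replace R2 and R3 with their parallel equivalent so the circuit becomes R1 in series with R_p.
R_p = (10.0×27.0)/(10.0+27.0) = 7.297 Ω
R_total = 1.50 + 7.297 = 8.797 Ω
I = V / R_total = 120 / 8.797 = 13.64 A
Voltage across the parallel pair: V_p = I × R_p = 13.64 × 7.297 = 99.54 V
R3 sees V_p directly, so P = V_p² / R3.
P_R3 = (99.54)² / 27.0 = 367.0 W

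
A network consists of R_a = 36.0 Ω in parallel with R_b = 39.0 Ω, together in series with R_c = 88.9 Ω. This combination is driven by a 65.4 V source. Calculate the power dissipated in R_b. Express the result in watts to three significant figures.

Collapse the R_a‖R_b pair into one equivalent R_p; then R_p and R_c form a series string.
R_p = (36.0×39.0)/(36.0+39.0) = 18.72 Ω
R_total = R_p + 88.9 = 18.72 + 88.9 = 107.6 Ω
I = V / R_total = 65.4 / 107.6 = 0.6077 A
Voltage across the parallel pair: V_p = I × R_p = 0.6077 × 18.72 = 11.38 V
R_b sits across V_p; its power is V_p²/R.
P_R_b = (11.38)² / 39.0 = 3.318 W

3.32 W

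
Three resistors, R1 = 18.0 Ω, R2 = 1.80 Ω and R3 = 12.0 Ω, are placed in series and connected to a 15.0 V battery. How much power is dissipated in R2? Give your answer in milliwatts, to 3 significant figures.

Since the resistors are in series they all carry the loop current I = V/R_total; the power in any one is I²R.
R_total = 18.0 + 1.80 + 12.0 = 31.80 Ω
I = V / R_total = 15.0 / 31.80 = 0.4717 A
P_R2 = I² × R2 = (0.4717)² × 1.80 = 0.4005 W

400 mW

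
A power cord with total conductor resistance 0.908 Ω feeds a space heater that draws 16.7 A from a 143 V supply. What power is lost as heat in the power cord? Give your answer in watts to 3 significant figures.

253 W

The power cord and load are in series, so the same current flows in both; the loss is I²R_line.
The power cord carries the full 16.7 A.
P_line = I² R_line = (16.70)² × 0.908 = 253.2 W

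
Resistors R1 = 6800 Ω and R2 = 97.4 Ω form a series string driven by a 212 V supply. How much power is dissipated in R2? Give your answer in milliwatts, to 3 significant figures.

92.0 mW

The current is common to all series resistors; compute it, then apply P = I²R for the target.
R_total = 6800 + 97.4 = 6897 Ω
I = V / R_total = 212 / 6897 = 0.03074 A
P_R2 = I² × R2 = (0.03074)² × 97.4 = 0.09202 W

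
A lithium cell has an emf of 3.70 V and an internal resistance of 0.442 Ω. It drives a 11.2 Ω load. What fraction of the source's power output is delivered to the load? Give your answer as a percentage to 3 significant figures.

96.2 %

The source delivers εI, of which I²R reaches the load and I²r is lost; since I is common, η = R/(R+r).
η = R / (R + r) = 11.2 / (11.2 + 0.442) = 0.9620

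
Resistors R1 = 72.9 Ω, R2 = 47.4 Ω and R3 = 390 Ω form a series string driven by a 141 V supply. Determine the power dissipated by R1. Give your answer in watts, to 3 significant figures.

5.57 W

Series elements share the same current, so find I first, then use P = I²R.
R_total = 72.9 + 47.4 + 390 = 510.3 Ω
I = V / R_total = 141 / 510.3 = 0.2763 A
P_R1 = I² × R1 = (0.2763)² × 72.9 = 5.566 W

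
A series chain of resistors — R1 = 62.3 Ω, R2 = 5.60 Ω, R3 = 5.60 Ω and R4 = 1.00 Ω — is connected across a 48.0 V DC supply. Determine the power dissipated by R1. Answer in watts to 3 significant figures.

25.9 W

Every series element carries the same I. Get I from the total resistance, then P = I² × R1.
R_total = 62.3 + 5.60 + 5.60 + 1.00 = 74.50 Ω
I = V / R_total = 48.0 / 74.50 = 0.6443 A
P_R1 = I² × R1 = (0.6443)² × 62.3 = 25.86 W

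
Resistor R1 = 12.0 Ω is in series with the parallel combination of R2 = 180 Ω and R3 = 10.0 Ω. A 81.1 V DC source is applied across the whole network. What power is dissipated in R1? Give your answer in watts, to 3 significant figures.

171 W

Reduce the parallel pair to R_p first; the network is then a simple series string.
R_p = (180×10.0)/(180+10.0) = 9.474 Ω
R_total = 12.0 + 9.474 = 21.47 Ω
I = V / R_total = 81.1 / 21.47 = 3.777 A
The full supply current passes through R1: P = I²R.
P_R1 = (3.777)² × 12.0 = 171.2 W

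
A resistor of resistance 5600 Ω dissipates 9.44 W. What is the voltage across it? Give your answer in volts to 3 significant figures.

Inverting the appropriate power form: V = √(P R).
V = √(9.44 × 5600) = 229.9 V

230 V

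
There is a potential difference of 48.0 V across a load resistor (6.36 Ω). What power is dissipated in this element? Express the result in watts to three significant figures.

We know the drop across the element and its resistance — P = V²/R, one step.
P = (48.0 V)² / 6.36 Ω = 362.3 W

362 W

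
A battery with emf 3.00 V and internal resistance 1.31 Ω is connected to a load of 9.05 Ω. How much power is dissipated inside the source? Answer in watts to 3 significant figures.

The internal resistance carries the same current as the load; P_int = I²r.
I = ε / (r + R) = 3.00 / (1.31 + 9.05) = 0.2896 A
P_int = I² r = (0.2896)² × 1.31 = 0.1098 W

0.110 W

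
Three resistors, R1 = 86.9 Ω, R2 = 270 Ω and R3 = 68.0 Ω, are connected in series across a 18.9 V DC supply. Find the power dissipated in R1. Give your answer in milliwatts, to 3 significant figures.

Since the resistors are in series they all carry the loop current I = V/R_total; the power in any one is I²R.
R_total = 86.9 + 270 + 68.0 = 424.9 Ω
I = V / R_total = 18.9 / 424.9 = 0.04448 A
P_R1 = I² × R1 = (0.04448)² × 86.9 = 0.1719 W

172 mW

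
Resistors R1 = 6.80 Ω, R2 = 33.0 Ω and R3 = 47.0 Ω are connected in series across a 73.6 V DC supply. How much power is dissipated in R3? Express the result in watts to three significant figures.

The current is common to all series resistors; compute it, then apply P = I²R for the target.
R_total = 6.80 + 33.0 + 47.0 = 86.80 Ω
I = V / R_total = 73.6 / 86.80 = 0.8479 A
P_R3 = I² × R3 = (0.8479)² × 47.0 = 33.79 W

33.8 W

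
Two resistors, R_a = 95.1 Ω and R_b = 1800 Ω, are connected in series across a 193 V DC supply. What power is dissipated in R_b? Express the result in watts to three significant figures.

Every series element carries the same I. Get I from the total resistance, then P = I² × R_b.
R_total = 95.1 + 1800 = 1895 Ω
I = V / R_total = 193 / 1895 = 0.1018 A
P_R_b = I² × R_b = (0.1018)² × 1800 = 18.67 W

18.7 W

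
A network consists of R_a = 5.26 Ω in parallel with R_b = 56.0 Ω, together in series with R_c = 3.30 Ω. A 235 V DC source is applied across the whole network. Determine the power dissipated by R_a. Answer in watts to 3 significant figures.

3690 W

Combine R_a and R_b into their parallel equivalent first, reducing the network to two series resistors.
R_p = (5.26×56.0)/(5.26+56.0) = 4.808 Ω
R_total = R_p + 3.30 = 4.808 + 3.30 = 8.108 Ω
I = V / R_total = 235 / 8.108 = 28.98 A
Voltage across the parallel pair: V_p = I × R_p = 28.98 × 4.808 = 139.4 V
R_a sits across V_p; its power is V_p²/R.
P_R_a = (139.4)² / 5.26 = 3692 W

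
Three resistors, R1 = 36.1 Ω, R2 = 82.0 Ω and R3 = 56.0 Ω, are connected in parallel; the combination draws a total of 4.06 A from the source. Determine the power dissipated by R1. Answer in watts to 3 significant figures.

137 W

We need the common branch voltage; get it from I_total × R_eq, then P = V²/R for the branch.
1/R_eq = 1/36.1 + 1/82.0 + 1/56.0 ⇒ R_eq = 17.32 Ω
V = I_total × R_eq = 4.060 × 17.32 = 70.30 V
P_R1 = V² / R1 = (70.30)² / 36.1 = 136.9 W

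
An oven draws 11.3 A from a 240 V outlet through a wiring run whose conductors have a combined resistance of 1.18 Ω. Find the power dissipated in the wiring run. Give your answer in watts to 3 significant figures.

Line loss is just I²R for the cable — we know both I and R_line directly.
The wiring run carries the full 11.3 A.
P_line = I² R_line = (11.30)² × 1.18 = 150.7 W

151 W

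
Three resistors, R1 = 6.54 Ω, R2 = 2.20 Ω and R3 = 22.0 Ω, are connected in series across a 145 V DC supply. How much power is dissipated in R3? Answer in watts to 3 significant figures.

In a series string the same current flows through every resistor — find that current, then P = I²R for the one we want.
R_total = 6.54 + 2.20 + 22.0 = 30.74 Ω
I = V / R_total = 145 / 30.74 = 4.717 A
P_R3 = I² × R3 = (4.717)² × 22.0 = 489.5 W

489 W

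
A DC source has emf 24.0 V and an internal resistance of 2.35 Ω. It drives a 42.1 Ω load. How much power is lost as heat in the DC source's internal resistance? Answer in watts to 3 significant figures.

0.685 W

r is in series with the load, so it carries the full circuit current — the loss in it is I²r.
I = ε / (r + R) = 24.0 / (2.35 + 42.1) = 0.5399 A
P_int = I² r = (0.5399)² × 2.35 = 0.6851 W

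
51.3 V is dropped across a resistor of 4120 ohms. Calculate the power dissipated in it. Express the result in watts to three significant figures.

With V across and R both known, P = V²/R gives the dissipation directly.
P = (51.3 V)² / 4120 Ω = 0.6388 W

0.639 W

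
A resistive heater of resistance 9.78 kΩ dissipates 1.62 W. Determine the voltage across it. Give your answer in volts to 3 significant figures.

126 V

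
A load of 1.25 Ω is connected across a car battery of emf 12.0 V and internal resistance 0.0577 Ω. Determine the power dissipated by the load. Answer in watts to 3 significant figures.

The internal resistance and the load are in series, so the same I flows through both; get I from ε/(r+R), then I²R for the load.
I = ε / (r + R) = 12.0 / (0.0577 + 1.25) = 9.176 A
P_load = I² R = (9.176)² × 1.25 = 105.3 W

105 W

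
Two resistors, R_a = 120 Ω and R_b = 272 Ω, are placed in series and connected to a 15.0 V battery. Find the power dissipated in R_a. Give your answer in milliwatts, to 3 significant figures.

Every series element carries the same I. Get I from the total resistance, then P = I² × R_a.
R_total = 120 + 272 = 392.0 Ω
I = V / R_total = 15.0 / 392.0 = 0.03827 A
P_R_a = I² × R_a = (0.03827)² × 120 = 0.1757 W

176 mW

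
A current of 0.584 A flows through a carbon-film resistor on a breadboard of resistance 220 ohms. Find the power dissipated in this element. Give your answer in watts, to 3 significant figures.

75.0 W

The current through and the resistance of the element are both given; use P = I²R.
P = (0.5840 A)² × 220 Ω = 75.03 W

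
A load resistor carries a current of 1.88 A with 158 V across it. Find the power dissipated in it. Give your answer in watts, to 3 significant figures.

With V and I both given, power follows immediately from P = V I.
P = 158 V × 1.880 A = 297.0 W

297 W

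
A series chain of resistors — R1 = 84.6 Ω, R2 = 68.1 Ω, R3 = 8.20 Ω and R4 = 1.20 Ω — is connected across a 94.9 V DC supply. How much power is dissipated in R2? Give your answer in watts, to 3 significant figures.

23.3 W

Since the resistors are in series they all carry the loop current I = V/R_total; the power in any one is I²R.
R_total = 84.6 + 68.1 + 8.20 + 1.20 = 162.1 Ω
I = V / R_total = 94.9 / 162.1 = 0.5854 A
P_R2 = I² × R2 = (0.5854)² × 68.1 = 23.34 W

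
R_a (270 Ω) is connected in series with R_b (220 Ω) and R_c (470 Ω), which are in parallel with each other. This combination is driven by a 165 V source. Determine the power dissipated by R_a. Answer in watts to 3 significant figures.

Replace R_b and R_c with their parallel equivalent so the circuit becomes R_a in series with R_p.
R_p = (220×470)/(220+470) = 149.9 Ω
R_total = 270 + 149.9 = 419.9 Ω
I = V / R_total = 165 / 419.9 = 0.3930 A
The full supply current passes through R_a: P = I²R.
P_R_a = (0.3930)² × 270 = 41.70 W

41.7 W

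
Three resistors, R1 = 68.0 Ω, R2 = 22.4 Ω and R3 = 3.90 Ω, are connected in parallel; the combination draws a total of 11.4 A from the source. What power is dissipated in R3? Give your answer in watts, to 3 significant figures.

334 W

Only the total current is stated, so first find the parallel equivalent to get the voltage across the combination.
1/R_eq = 1/68.0 + 1/22.4 + 1/3.90 ⇒ R_eq = 3.167 Ω
V = I_total × R_eq = 11.40 × 3.167 = 36.10 V
P_R3 = V² / R3 = (36.10)² / 3.90 = 334.2 W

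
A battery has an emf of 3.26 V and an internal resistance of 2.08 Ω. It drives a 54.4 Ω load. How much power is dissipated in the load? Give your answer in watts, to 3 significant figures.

Load and internal resistance form a series loop — compute the loop current, then the load power via I²R.
I = ε / (r + R) = 3.26 / (2.08 + 54.4) = 0.05772 A
P_load = I² R = (0.05772)² × 54.4 = 0.1812 W

0.181 W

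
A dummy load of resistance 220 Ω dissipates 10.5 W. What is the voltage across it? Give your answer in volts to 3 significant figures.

Inverting the appropriate power form: V = √(P R).
V = √(10.5 × 220) = 48.06 V

48.1 V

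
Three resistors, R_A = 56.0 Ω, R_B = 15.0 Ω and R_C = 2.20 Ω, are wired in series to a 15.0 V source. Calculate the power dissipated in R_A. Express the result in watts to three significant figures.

2.35 W

The current is common to all series resistors; compute it, then apply P = I²R for the target.
R_total = 56.0 + 15.0 + 2.20 = 73.20 Ω
I = V / R_total = 15.0 / 73.20 = 0.2049 A
P_R_A = I² × R_A = (0.2049)² × 56.0 = 2.352 W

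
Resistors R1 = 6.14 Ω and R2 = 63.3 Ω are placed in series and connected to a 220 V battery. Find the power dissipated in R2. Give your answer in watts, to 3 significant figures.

635 W

Since the resistors are in series they all carry the loop current I = V/R_total; the power in any one is I²R.
R_total = 6.14 + 63.3 = 69.44 Ω
I = V / R_total = 220 / 69.44 = 3.168 A
P_R2 = I² × R2 = (3.168)² × 63.3 = 635.4 W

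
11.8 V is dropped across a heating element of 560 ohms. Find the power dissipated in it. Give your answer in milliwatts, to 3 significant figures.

249 mW

V and R are stated; P = V²/R avoids computing the current.
P = (11.8 V)² / 560 Ω = 0.2486 W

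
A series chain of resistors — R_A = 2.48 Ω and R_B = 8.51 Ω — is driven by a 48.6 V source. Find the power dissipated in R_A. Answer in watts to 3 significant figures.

Series elements share the same current, so find I first, then use P = I²R.
R_total = 2.48 + 8.51 = 10.99 Ω
I = V / R_total = 48.6 / 10.99 = 4.422 A
P_R_A = I² × R_A = (4.422)² × 2.48 = 48.50 W

48.5 W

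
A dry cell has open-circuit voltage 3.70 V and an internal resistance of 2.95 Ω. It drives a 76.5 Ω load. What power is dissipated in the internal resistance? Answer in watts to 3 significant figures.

0.00640 W

The internal resistance carries the same current as the load; P_int = I²r.
I = ε / (r + R) = 3.70 / (2.95 + 76.5) = 0.04657 A
P_int = I² r = (0.04657)² × 2.95 = 0.006398 W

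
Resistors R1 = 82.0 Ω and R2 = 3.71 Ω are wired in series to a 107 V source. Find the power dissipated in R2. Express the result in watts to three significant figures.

In a series string the same current flows through every resistor — find that current, then P = I²R for the one we want.
R_total = 82.0 + 3.71 = 85.71 Ω
I = V / R_total = 107 / 85.71 = 1.248 A
P_R2 = I² × R2 = (1.248)² × 3.71 = 5.782 W

5.78 W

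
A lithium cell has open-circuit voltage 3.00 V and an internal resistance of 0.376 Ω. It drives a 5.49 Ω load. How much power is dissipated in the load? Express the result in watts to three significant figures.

1.44 W

Load and internal resistance form a series loop — compute the loop current, then the load power via I²R.
I = ε / (r + R) = 3.00 / (0.376 + 5.49) = 0.5114 A
P_load = I² R = (0.5114)² × 5.49 = 1.436 W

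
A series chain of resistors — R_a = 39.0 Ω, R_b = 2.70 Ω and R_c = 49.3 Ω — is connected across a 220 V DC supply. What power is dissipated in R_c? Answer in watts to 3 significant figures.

288 W

The current is common to all series resistors; compute it, then apply P = I²R for the target.
R_total = 39.0 + 2.70 + 49.3 = 91.00 Ω
I = V / R_total = 220 / 91.00 = 2.418 A
P_R_c = I² × R_c = (2.418)² × 49.3 = 288.1 W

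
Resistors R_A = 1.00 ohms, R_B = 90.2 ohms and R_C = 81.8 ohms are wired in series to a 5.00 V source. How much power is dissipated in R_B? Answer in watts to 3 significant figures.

The current is common to all series resistors; compute it, then apply P = I²R for the target.
R_total = 1.00 + 90.2 + 81.8 = 173.0 Ω
I = V / R_total = 5.00 / 173.0 = 0.02890 A
P_R_B = I² × R_B = (0.02890)² × 90.2 = 0.07534 W

0.0753 W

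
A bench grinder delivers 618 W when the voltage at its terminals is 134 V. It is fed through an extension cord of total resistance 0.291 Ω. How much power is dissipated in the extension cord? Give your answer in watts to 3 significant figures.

Only the current and the line resistance are needed for the I²R loss.
I = P / V = 618 / 134 = 4.612 A through the extension cord.
P_line = I² R_line = (4.612)² × 0.291 = 6.190 W

6.19 W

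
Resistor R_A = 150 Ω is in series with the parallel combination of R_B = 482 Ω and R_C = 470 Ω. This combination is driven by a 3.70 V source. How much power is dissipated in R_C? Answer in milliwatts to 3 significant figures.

11.0 mW

First combine the parallel branches into one equivalent R_p, then R_A + R_p is a series pair.
R_p = (482×470)/(482+470) = 238.0 Ω
R_total = 150 + 238.0 = 388.0 Ω
I = V / R_total = 3.70 / 388.0 = 0.009537 A
Voltage across the parallel pair: V_p = I × R_p = 0.009537 × 238.0 = 2.269 V
R_C sees V_p directly, so P = V_p² / R_C.
P_R_C = (2.269)² / 470 = 0.01096 W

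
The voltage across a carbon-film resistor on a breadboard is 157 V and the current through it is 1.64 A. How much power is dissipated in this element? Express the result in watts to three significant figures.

257 W

Both the voltage across and the current through the element are known, so P = V I applies directly.
P = 157 V × 1.640 A = 257.5 W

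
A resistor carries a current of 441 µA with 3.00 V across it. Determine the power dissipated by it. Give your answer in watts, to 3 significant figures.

0.00132 W

Since both terminal voltage and current are stated, P = V I gives the power in one step.
P = 3.00 V × 0.0004410 A = 0.001323 W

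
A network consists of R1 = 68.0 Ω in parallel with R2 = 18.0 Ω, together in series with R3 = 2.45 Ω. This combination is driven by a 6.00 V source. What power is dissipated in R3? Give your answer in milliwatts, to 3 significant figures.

Reduce the parallel combination to a single R_p; the circuit then becomes R_p in series with the remaining resistor.
R_p = (68.0×18.0)/(68.0+18.0) = 14.23 Ω
R_total = R_p + 2.45 = 14.23 + 2.45 = 16.68 Ω
I = V / R_total = 6.00 / 16.68 = 0.3597 A
All the supply current flows through R3; use P = I²R3.
P_R3 = (0.3597)² × 2.45 = 0.3169 W

317 mW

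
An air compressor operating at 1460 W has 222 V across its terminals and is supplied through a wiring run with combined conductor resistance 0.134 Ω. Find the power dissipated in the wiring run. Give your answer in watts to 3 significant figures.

5.80 W

Line loss is just I²R for the cable — we know both I and R_line directly.
I = P / V = 1460 / 222 = 6.577 A through the wiring run.
P_line = I² R_line = (6.577)² × 0.134 = 5.796 W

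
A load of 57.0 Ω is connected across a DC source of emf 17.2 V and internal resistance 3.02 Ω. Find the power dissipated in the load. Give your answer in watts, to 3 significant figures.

4.68 W

Find the circuit current first, then P = I²R for the load (series elements share I).
I = ε / (r + R) = 17.2 / (3.02 + 57.0) = 0.2866 A
P_load = I² R = (0.2866)² × 57.0 = 4.681 W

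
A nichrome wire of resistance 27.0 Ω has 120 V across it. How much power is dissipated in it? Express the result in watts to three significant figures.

We know the drop across the element and its resistance — P = V²/R, one step.
P = (120 V)² / 27.0 Ω = 533.3 W

533 W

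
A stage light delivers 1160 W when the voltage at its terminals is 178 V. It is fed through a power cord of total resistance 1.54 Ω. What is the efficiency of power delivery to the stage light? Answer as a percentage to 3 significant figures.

94.7 %

I = P / V = 1160 / 178 = 6.517 A through the power cord.
P_line = I² R_line = (6.517)² × 1.54 = 65.40 W
P_source = P_load + P_line = 1160 + 65.40 = 1225 W
η = P_load / P_source = 1160 / 1225 = 0.9466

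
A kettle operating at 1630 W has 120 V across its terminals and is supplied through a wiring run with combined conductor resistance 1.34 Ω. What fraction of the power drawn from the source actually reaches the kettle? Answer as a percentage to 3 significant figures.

86.8 %

I = P / V = 1630 / 120 = 13.58 A through the wiring run.
P_line = I² R_line = (13.58)² × 1.34 = 247.2 W
P_source = P_load + P_line = 1630 + 247.2 = 1877 W
η = P_load / P_source = 1630 / 1877 = 0.8683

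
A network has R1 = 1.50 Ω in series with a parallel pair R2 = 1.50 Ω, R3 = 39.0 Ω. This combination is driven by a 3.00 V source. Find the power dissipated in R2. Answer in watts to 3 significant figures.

Replace R2 and R3 with their parallel equivalent so the circuit becomes R1 in series with R_p.
R_p = (1.50×39.0)/(1.50+39.0) = 1.444 Ω
R_total = 1.50 + 1.444 = 2.944 Ω
I = V / R_total = 3.00 / 2.944 = 1.019 A
Voltage across the parallel pair: V_p = I × R_p = 1.019 × 1.444 = 1.472 V
R2 is across V_p, so use P = V²/R for that branch.
P_R2 = (1.472)² / 1.50 = 1.444 W

1.44 W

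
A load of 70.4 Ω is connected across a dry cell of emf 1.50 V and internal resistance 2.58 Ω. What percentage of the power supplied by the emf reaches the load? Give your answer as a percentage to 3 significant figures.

96.5 %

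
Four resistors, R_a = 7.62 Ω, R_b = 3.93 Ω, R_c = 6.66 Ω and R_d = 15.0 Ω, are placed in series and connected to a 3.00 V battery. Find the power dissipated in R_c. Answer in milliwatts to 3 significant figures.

Series elements share the same current, so find I first, then use P = I²R.
R_total = 7.62 + 3.93 + 6.66 + 15.0 = 33.21 Ω
I = V / R_total = 3.00 / 33.21 = 0.09033 A
P_R_c = I² × R_c = (0.09033)² × 6.66 = 0.05435 W

54.3 mW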